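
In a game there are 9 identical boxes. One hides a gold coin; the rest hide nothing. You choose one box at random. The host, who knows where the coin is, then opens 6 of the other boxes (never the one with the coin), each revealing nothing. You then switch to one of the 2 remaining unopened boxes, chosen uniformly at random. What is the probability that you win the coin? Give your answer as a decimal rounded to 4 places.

Your original box holds the coin with probability 1/9, so the other 8 collectively hold it with probability 8/9.
The host can always find 6 empty boxes to open, so the reveals don't change that 8/9; it is now spread over the 2 remaining unopened boxes.
P(win by switching) = (8/9) · (1/2) = 4/9 ≈ 0.4444.

0.4444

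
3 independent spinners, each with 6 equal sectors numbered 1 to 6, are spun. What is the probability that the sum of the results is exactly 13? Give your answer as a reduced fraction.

There are 6^3 = 216 equally likely outcomes.
The number of ordered 3-tuples from {1,…,6} summing to 13 is 21.
P(sum = 13) = 21/216 = 7/72.

7/72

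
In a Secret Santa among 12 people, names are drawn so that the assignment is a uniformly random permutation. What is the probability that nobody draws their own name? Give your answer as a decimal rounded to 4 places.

0.3679

This is the derangement probability: permutations of 12 with no fixed point.
D(12) = 12! · (1 − 1/1! + 1/2! − ··· + (−1)^12/12!) = 176214841.
P = 176214841/479001600 = 16019531/43545600 ≈ 0.3679.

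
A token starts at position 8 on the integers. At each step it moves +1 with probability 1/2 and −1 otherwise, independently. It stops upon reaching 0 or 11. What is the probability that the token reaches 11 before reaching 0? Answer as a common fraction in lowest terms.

With a fair step, P(i) = ½P(i−1) + ½P(i+1) with P(0)=0, P(11)=1 has the linear solution P(i) = i/11.
P(8) = 8/11.

8/11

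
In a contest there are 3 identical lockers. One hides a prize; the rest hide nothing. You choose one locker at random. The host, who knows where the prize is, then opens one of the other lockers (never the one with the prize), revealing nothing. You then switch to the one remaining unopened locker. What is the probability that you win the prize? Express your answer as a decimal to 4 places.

Your original locker holds the prize with probability 1/3, so the other 2 collectively hold it with probability 2/3.
The host can always find an empty locker to open, so this doesn't change that 2/3; it is now spread over the 1 remaining unopened locker.
P(win by switching) = (2/3) · (1/1) = 2/3 ≈ 0.6667.

0.6667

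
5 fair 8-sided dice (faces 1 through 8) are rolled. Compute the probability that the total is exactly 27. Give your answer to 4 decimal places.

There are 8^5 = 32768 equally likely outcomes.
The number of ordered 5-tuples from {1,…,8} summing to 27 is 1750.
P(sum = 27) = 1750/32768 = 875/16384 ≈ 0.0534.

0.0534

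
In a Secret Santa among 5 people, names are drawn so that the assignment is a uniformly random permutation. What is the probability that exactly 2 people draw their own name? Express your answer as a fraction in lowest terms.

1/6

Choose which 2 of the 5 are fixed: C(5,2) = 10 ways.
The remaining 3 must have no fixed point: D(3) = 2.
P = 10·2/120 = 1/6.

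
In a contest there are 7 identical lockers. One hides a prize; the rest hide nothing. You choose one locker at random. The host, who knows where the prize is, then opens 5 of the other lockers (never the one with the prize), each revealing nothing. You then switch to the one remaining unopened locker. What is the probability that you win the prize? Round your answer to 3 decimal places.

0.857

Your original locker holds the prize with probability 1/7, so the other 6 collectively hold it with probability 6/7.
The host can always find 5 empty lockers to open, so the reveals don't change that 6/7; it is now spread over the 1 remaining unopened locker.
P(win by switching) = (6/7) · (1/1) = 6/7 ≈ 0.857.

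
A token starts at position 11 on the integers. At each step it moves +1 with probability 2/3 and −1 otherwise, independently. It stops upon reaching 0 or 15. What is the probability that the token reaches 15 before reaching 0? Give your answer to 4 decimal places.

Let r = q/p = (1/3)/(2/3) = 1/2. The recurrence P(i) = p·P(i+1) + q·P(i−1) with P(0)=0, P(15)=1 gives P(i) = (1 − r^i)/(1 − r^15).
P(11) = (1 − (1/2)^11) / (1 − (1/2)^15) = 32752/32767 ≈ 0.9995.

0.9995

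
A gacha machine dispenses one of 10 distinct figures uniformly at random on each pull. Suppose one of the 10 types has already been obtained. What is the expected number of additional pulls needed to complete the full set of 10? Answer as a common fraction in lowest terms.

7129/252

Starting from 1 distinct type, each trial gives a new one with probability (10−i)/10 when i types are held, so the wait for the next new type is 10/(10−i).
E = 10/9 + 10/8 + 10/7 + 10/6 + 10/5 + 10/4 + 10/3 + 10/2 + 10/1 = 7129/252.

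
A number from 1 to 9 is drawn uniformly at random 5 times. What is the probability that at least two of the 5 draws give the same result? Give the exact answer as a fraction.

1627/2187

P(all 5 different) = 9/9 · 8/9 · ··· · 5/9 = 560/2187.
P(at least two equal) = 1 − 560/2187 = 1627/2187.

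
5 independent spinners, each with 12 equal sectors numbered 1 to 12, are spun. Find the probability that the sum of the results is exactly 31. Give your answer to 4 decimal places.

0.0493

There are 12^5 = 248832 equally likely outcomes.
The number of ordered 5-tuples from {1,…,12} summing to 31 is 12255.
P(sum = 31) = 12255/248832 = 4085/82944 ≈ 0.0493.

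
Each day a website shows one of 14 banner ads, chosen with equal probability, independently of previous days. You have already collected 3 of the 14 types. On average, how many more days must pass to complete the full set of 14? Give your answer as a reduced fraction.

Starting from 3 distinct types, each trial gives a new one with probability (14−i)/14 when i types are held, so the wait for the next new type is 14/(14−i).
E = 14/11 + 14/10 + 14/9 + 14/8 + 14/7 + 14/6 + 14/5 + 14/4 + 14/3 + 14/2 + 14/1 = 83711/1980.

83711/1980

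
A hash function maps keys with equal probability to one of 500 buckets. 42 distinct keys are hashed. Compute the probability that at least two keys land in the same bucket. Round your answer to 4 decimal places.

It's easier to compute the probability that all 42 are distinct.
P(all distinct) = 500/500 · 499/500 · ··· · 459/500 ≈ 0.1700.
So the probability of at least one match is 1 − 0.1700 = 0.8300.

0.8300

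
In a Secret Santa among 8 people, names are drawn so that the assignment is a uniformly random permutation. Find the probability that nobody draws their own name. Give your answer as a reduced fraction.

This is the derangement probability: permutations of 8 with no fixed point.
D(8) = 8! · (1 − 1/1! + 1/2! − ··· + (−1)^8/8!) = 14833.
P = 14833/40320 = 2119/5760.

2119/5760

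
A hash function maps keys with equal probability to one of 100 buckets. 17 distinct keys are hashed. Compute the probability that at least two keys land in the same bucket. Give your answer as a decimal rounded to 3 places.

It's easier to compute the probability that all 17 are distinct.
P(all distinct) = 100/100 · 99/100 · ··· · 84/100 ≈ 0.237.
So the probability of at least one match is 1 − 0.237 = 0.763.

0.763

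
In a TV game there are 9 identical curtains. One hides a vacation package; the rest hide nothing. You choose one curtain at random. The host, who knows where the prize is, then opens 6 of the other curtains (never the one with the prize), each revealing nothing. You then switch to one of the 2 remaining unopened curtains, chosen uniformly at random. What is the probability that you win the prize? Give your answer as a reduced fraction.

4/9

Your original curtain holds the prize with probability 1/9, so the other 8 collectively hold it with probability 8/9.
The host can always find 6 empty curtains to open, so the reveals don't change that 8/9; it is now spread over the 2 remaining unopened curtains.
P(win by switching) = (8/9) · (1/2) = 4/9.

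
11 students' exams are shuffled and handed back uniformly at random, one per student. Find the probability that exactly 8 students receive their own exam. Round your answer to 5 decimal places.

0.00001

Choose which 8 of the 11 are fixed: C(11,8) = 165 ways.
The remaining 3 must have no fixed point: D(3) = 2.
P = 165·2/39916800 = 1/120960 ≈ 0.00001.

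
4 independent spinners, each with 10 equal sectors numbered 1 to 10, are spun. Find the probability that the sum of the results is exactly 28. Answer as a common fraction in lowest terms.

83/2000

There are 10^4 = 10000 equally likely outcomes.
The number of ordered 4-tuples from {1,…,10} summing to 28 is 415.
P(sum = 28) = 415/10000 = 83/2000.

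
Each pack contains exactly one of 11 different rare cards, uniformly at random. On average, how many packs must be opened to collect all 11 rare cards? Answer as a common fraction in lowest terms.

After i distinct types are collected, each trial gives a new one with probability (11−i)/11, so the expected wait for the next new type is 11/(11−i).
E = 11/11 + 11/10 + 11/9 + 11/8 + 11/7 + 11/6 + 11/5 + 11/4 + 11/3 + 11/2 + 11/1 = 83711/2520.

83711/2520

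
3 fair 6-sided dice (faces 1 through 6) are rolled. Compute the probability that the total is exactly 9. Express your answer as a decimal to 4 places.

0.1157

There are 6^3 = 216 equally likely outcomes.
The number of ordered 3-tuples from {1,…,6} summing to 9 is 25.
P(sum = 9) = 25/216 ≈ 0.1157.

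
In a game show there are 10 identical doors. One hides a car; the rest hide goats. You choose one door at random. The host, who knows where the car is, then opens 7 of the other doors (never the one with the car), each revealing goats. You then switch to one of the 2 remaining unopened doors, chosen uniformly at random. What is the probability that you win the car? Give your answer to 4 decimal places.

Your original door holds the car with probability 1/10, so the other 9 collectively hold it with probability 9/10.
The host can always find 7 empty doors to open, so the reveals don't change that 9/10; it is now spread over the 2 remaining unopened doors.
P(win by switching) = (9/10) · (1/2) = 9/20 ≈ 0.4500.

0.4500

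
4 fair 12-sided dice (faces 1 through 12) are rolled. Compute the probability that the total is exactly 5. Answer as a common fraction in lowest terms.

There are 12^4 = 20736 equally likely outcomes.
The number of ordered 4-tuples from {1,…,12} summing to 5 is 4.
P(sum = 5) = 4/20736 = 1/5184.

1/5184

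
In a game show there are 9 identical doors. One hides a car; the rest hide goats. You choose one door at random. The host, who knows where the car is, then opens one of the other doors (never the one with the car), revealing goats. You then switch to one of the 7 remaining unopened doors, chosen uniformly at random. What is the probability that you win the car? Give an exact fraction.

8/63

Your original door holds the car with probability 1/9, so the other 8 collectively hold it with probability 8/9.
The host can always find an empty door to open, so this doesn't change that 8/9; it is now spread over the 7 remaining unopened doors.
P(win by switching) = (8/9) · (1/7) = 8/63.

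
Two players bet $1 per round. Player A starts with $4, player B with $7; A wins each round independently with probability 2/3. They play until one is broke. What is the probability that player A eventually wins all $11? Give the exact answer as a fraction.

1920/2047

Let r = q/p = (1/3)/(2/3) = 1/2. The recurrence P(i) = p·P(i+1) + q·P(i−1) with P(0)=0, P(11)=1 gives P(i) = (1 − r^i)/(1 − r^11).
P(4) = (1 − (1/2)^4) / (1 − (1/2)^11) = 1920/2047.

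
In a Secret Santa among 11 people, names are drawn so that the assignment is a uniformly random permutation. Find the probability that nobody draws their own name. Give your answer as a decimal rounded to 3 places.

This is the derangement probability: permutations of 11 with no fixed point.
D(11) = 11! · (1 − 1/1! + 1/2! − ··· + (−1)^11/11!) = 14684570.
P = 14684570/39916800 = 1468457/3991680 ≈ 0.368.

0.368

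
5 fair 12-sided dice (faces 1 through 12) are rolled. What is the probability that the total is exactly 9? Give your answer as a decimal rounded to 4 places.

0.0003

There are 12^5 = 248832 equally likely outcomes.
The number of ordered 5-tuples from {1,…,12} summing to 9 is 70.
P(sum = 9) = 70/248832 = 35/124416 ≈ 0.0003.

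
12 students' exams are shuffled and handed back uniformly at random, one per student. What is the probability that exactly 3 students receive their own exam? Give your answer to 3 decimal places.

0.061

Choose which 3 of the 12 are fixed: C(12,3) = 220 ways.
The remaining 9 must have no fixed point: D(9) = 133496.
P = 220·133496/479001600 = 16687/272160 ≈ 0.061.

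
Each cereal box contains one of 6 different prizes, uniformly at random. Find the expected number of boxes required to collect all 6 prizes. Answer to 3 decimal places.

14.700

After i distinct types are collected, each trial gives a new one with probability (6−i)/6, so the expected wait for the next new type is 6/(6−i).
E = 6/6 + 6/5 + 6/4 + 6/3 + 6/2 + 6/1 = 147/10 ≈ 14.700.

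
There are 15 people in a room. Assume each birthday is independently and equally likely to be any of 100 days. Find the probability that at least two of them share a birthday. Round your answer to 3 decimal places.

0.669

It's easier to compute the probability that all 15 are distinct.
P(all distinct) = 100/100 · 99/100 · ··· · 86/100 ≈ 0.331.
So the probability of at least one match is 1 − 0.331 = 0.669.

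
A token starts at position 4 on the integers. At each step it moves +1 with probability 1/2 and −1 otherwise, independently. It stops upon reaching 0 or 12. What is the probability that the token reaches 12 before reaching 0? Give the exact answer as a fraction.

With a fair step, P(i) = ½P(i−1) + ½P(i+1) with P(0)=0, P(12)=1 has the linear solution P(i) = i/12.
P(4) = 4/12 = 1/3.

1/3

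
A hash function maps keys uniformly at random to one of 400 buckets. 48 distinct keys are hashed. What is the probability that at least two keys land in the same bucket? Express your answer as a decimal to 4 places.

It's easier to compute the probability that all 48 are distinct.
P(all distinct) = 400/400 · 399/400 · ··· · 353/400 ≈ 0.0529.
So the probability of at least one match is 1 − 0.0529 = 0.9471.

0.9471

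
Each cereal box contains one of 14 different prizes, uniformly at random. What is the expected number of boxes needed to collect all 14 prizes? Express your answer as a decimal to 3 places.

After i distinct types are collected, each trial gives a new one with probability (14−i)/14, so the expected wait for the next new type is 14/(14−i).
E = 14/14 + 14/13 + 14/12 + 14/11 + 14/10 + 14/9 + 14/8 + 14/7 + 14/6 + 14/5 + 14/4 + 14/3 + 14/2 + 14/1 = 1171733/25740 ≈ 45.522.

45.522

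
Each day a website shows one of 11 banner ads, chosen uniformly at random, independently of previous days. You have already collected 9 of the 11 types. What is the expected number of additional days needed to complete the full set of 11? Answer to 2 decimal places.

16.50

Starting from 9 distinct types, each trial gives a new one with probability (11−i)/11 when i types are held, so the wait for the next new type is 11/(11−i).
E = 11/2 + 11/1 = 33/2 ≈ 16.50.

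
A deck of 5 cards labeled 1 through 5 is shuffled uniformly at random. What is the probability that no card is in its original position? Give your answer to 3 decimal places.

0.367

This is the derangement probability: permutations of 5 with no fixed point.
D(5) = 5! · (1 − 1/1! + 1/2! − ··· + (−1)^5/5!) = 44.
P = 44/120 = 11/30 ≈ 0.367.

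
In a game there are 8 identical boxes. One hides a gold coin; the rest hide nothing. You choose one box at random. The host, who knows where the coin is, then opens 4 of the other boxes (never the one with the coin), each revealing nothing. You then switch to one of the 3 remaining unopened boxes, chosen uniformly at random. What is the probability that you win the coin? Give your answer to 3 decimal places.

0.292

Your original box holds the coin with probability 1/8, so the other 7 collectively hold it with probability 7/8.
The host can always find 4 empty boxes to open, so the reveals don't change that 7/8; it is now spread over the 3 remaining unopened boxes.
P(win by switching) = (7/8) · (1/3) = 7/24 ≈ 0.292.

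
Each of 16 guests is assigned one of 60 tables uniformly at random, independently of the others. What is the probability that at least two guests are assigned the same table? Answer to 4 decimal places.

0.8890

It's easier to compute the probability that all 16 are distinct.
P(all distinct) = 60/60 · 59/60 · ··· · 45/60 ≈ 0.1110.
So the probability of at least one match is 1 − 0.1110 = 0.8890.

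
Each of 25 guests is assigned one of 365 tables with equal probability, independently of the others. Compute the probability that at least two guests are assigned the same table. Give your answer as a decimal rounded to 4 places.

0.5687

It's easier to compute the probability that all 25 are distinct.
P(all distinct) = 365/365 · 364/365 · ··· · 341/365 ≈ 0.4313.
So the probability of at least one match is 1 − 0.4313 = 0.5687.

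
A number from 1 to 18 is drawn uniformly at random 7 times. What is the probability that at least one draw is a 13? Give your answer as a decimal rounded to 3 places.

P(no draw is a 13) = (17/18)^7 ≈ 0.670.
P(at least one) = 1 − 0.670 = 0.330.

0.330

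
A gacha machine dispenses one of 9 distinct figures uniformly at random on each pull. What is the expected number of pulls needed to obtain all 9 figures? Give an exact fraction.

7129/280

After i distinct types are collected, each trial gives a new one with probability (9−i)/9, so the expected wait for the next new type is 9/(9−i).
E = 9/9 + 9/8 + 9/7 + 9/6 + 9/5 + 9/4 + 9/3 + 9/2 + 9/1 = 7129/280.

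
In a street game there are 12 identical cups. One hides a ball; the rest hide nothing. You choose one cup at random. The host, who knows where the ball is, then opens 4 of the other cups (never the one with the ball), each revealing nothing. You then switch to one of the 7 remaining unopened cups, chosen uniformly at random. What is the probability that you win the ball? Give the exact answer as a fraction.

Your original cup holds the ball with probability 1/12, so the other 11 collectively hold it with probability 11/12.
The host can always find 4 empty cups to open, so the reveals don't change that 11/12; it is now spread over the 7 remaining unopened cups.
P(win by switching) = (11/12) · (1/7) = 11/84.

11/84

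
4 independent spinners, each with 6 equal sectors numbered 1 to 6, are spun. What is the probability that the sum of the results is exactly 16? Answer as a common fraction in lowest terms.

125/1296

There are 6^4 = 1296 equally likely outcomes.
The number of ordered 4-tuples from {1,…,6} summing to 16 is 125.
P(sum = 16) = 125/1296.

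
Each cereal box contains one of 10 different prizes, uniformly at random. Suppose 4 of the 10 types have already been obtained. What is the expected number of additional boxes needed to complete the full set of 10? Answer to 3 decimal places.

24.500

Starting from 4 distinct types, each trial gives a new one with probability (10−i)/10 when i types are held, so the wait for the next new type is 10/(10−i).
E = 10/6 + 10/5 + 10/4 + 10/3 + 10/2 + 10/1 = 49/2 ≈ 24.500.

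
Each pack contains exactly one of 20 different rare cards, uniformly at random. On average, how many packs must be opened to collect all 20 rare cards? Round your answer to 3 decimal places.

After i distinct types are collected, each trial gives a new one with probability (20−i)/20, so the expected wait for the next new type is 20/(20−i).
E = 20/20 + 20/19 + 20/18 + 20/17 + 20/16 + 20/15 + 20/14 + 20/13 + 20/12 + 20/11 + 20/10 + 20/9 + 20/8 + 20/7 + 20/6 + 20/5 + 20/4 + 20/3 + 20/2 + 20/1 = 279175675/3879876 ≈ 71.955.

71.955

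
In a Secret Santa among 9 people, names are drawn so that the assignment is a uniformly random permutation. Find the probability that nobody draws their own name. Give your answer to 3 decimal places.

This is the derangement probability: permutations of 9 with no fixed point.
D(9) = 9! · (1 − 1/1! + 1/2! − ··· + (−1)^9/9!) = 133496.
P = 133496/362880 = 16687/45360 ≈ 0.368.

0.368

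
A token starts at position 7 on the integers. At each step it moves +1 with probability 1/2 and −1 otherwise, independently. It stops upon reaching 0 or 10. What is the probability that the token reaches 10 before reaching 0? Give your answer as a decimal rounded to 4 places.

0.7000

With a fair step, P(i) = ½P(i−1) + ½P(i+1) with P(0)=0, P(10)=1 has the linear solution P(i) = i/10.
P(7) = 7/10 ≈ 0.7000.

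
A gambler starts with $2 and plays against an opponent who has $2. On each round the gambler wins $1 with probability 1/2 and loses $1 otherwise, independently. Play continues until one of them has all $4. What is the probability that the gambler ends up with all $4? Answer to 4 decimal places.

0.5000

With a fair step, P(i) = ½P(i−1) + ½P(i+1) with P(0)=0, P(4)=1 has the linear solution P(i) = i/4.
P(2) = 2/4 = 1/2 ≈ 0.5000.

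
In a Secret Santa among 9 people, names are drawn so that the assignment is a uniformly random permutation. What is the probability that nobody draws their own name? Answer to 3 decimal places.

This is the derangement probability: permutations of 9 with no fixed point.
D(9) = 9! · (1 − 1/1! + 1/2! − ··· + (−1)^9/9!) = 133496.
P = 133496/362880 = 16687/45360 ≈ 0.368.

0.368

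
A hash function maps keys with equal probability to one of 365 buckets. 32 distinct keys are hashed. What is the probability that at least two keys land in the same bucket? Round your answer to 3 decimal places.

0.753

It's easier to compute the probability that all 32 are distinct.
P(all distinct) = 365/365 · 364/365 · ··· · 334/365 ≈ 0.247.
So the probability of at least one match is 1 − 0.247 = 0.753.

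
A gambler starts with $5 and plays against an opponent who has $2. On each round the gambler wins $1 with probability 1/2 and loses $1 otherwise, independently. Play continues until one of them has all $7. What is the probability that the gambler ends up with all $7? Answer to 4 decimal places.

With a fair step, P(i) = ½P(i−1) + ½P(i+1) with P(0)=0, P(7)=1 has the linear solution P(i) = i/7.
P(5) = 5/7 ≈ 0.7143.

0.7143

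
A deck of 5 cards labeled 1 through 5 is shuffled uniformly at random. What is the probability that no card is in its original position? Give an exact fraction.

11/30

This is the derangement probability: permutations of 5 with no fixed point.
D(5) = 5! · (1 − 1/1! + 1/2! − ··· + (−1)^5/5!) = 44.
P = 44/120 = 11/30.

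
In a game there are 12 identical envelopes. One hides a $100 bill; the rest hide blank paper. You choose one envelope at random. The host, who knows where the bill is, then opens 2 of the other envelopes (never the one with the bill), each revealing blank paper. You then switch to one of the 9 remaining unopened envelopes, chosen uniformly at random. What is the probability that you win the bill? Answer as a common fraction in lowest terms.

11/108

Your original envelope holds the bill with probability 1/12, so the other 11 collectively hold it with probability 11/12.
The host can always find 2 empty envelopes to open, so the reveals don't change that 11/12; it is now spread over the 9 remaining unopened envelopes.
P(win by switching) = (11/12) · (1/9) = 11/108.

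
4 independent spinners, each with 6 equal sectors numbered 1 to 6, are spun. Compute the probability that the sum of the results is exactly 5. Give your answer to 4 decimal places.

There are 6^4 = 1296 equally likely outcomes.
The number of ordered 4-tuples from {1,…,6} summing to 5 is 4.
P(sum = 5) = 4/1296 = 1/324 ≈ 0.0031.

0.0031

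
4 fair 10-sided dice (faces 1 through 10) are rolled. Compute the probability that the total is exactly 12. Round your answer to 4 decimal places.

There are 10^4 = 10000 equally likely outcomes.
The number of ordered 4-tuples from {1,…,10} summing to 12 is 165.
P(sum = 12) = 165/10000 = 33/2000 ≈ 0.0165.

0.0165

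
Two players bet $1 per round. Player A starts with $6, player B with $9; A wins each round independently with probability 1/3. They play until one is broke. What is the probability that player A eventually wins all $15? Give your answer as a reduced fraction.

Let r = q/p = (2/3)/(1/3) = 2. The recurrence P(i) = p·P(i+1) + q·P(i−1) with P(0)=0, P(15)=1 gives P(i) = (1 − r^i)/(1 − r^15).
P(6) = (1 − (2)^6) / (1 − (2)^15) = 9/4681.

9/4681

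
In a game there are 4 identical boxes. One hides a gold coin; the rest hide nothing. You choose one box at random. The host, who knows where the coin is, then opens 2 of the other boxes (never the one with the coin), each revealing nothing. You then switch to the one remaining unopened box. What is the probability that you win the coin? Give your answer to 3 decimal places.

0.750

Your original box holds the coin with probability 1/4, so the other 3 collectively hold it with probability 3/4.
The host can always find 2 empty boxes to open, so the reveals don't change that 3/4; it is now spread over the 1 remaining unopened box.
P(win by switching) = (3/4) · (1/1) = 3/4 ≈ 0.750.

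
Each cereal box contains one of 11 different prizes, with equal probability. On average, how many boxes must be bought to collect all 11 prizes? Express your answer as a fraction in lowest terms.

After i distinct types are collected, each trial gives a new one with probability (11−i)/11, so the expected wait for the next new type is 11/(11−i).
E = 11/11 + 11/10 + 11/9 + 11/8 + 11/7 + 11/6 + 11/5 + 11/4 + 11/3 + 11/2 + 11/1 = 83711/2520.

83711/2520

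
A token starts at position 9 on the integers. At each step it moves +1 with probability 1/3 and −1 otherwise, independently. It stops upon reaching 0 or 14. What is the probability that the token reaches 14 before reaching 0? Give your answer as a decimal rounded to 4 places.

Let r = q/p = (2/3)/(1/3) = 2. The recurrence P(i) = p·P(i+1) + q·P(i−1) with P(0)=0, P(14)=1 gives P(i) = (1 − r^i)/(1 − r^14).
P(9) = (1 − (2)^9) / (1 − (2)^14) = 511/16383 ≈ 0.0312.

0.0312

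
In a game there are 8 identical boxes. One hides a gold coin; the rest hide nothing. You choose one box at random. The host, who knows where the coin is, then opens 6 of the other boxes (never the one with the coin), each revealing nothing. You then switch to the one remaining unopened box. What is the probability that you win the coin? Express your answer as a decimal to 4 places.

Your original box holds the coin with probability 1/8, so the other 7 collectively hold it with probability 7/8.
The host can always find 6 empty boxes to open, so the reveals don't change that 7/8; it is now spread over the 1 remaining unopened box.
P(win by switching) = (7/8) · (1/1) = 7/8 ≈ 0.8750.

0.8750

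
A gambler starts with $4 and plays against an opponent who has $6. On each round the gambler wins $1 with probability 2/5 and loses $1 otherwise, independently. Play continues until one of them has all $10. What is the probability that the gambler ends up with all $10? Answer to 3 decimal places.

Let r = q/p = (3/5)/(2/5) = 3/2. The recurrence P(i) = p·P(i+1) + q·P(i−1) with P(0)=0, P(10)=1 gives P(i) = (1 − r^i)/(1 − r^10).
P(4) = (1 − (3/2)^4) / (1 − (3/2)^10) = 832/11605 ≈ 0.072.

0.072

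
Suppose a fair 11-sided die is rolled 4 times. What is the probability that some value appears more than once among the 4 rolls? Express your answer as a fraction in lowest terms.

P(all 4 different) = 11/11 · 10/11 · ··· · 8/11 = 720/1331.
P(at least two equal) = 1 − 720/1331 = 611/1331.

611/1331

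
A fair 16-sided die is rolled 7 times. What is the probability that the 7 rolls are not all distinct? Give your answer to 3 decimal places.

P(all 7 different) = 16/16 · 15/16 · ··· · 10/16 ≈ 0.215.
P(at least two equal) = 1 − 0.215 = 0.785.

0.785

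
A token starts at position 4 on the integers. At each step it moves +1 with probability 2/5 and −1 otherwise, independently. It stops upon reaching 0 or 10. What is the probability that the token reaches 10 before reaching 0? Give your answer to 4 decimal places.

Let r = q/p = (3/5)/(2/5) = 3/2. The recurrence P(i) = p·P(i+1) + q·P(i−1) with P(0)=0, P(10)=1 gives P(i) = (1 − r^i)/(1 − r^10).
P(4) = (1 − (3/2)^4) / (1 − (3/2)^10) = 832/11605 ≈ 0.0717.

0.0717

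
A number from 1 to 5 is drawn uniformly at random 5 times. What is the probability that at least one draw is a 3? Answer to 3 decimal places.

0.672

P(no draw is a 3) = (4/5)^5 ≈ 0.328.
P(at least one) = 1 − 0.328 = 0.672.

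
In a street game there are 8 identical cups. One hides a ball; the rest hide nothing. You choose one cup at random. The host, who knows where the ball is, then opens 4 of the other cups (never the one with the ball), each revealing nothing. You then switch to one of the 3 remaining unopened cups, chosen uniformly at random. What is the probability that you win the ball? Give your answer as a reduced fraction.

7/24

Your original cup holds the ball with probability 1/8, so the other 7 collectively hold it with probability 7/8.
The host can always find 4 empty cups to open, so the reveals don't change that 7/8; it is now spread over the 3 remaining unopened cups.
P(win by switching) = (7/8) · (1/3) = 7/24.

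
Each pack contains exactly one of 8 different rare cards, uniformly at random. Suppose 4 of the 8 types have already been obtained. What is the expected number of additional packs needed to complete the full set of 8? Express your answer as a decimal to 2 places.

Starting from 4 distinct types, each trial gives a new one with probability (8−i)/8 when i types are held, so the wait for the next new type is 8/(8−i).
E = 8/4 + 8/3 + 8/2 + 8/1 = 50/3 ≈ 16.67.

16.67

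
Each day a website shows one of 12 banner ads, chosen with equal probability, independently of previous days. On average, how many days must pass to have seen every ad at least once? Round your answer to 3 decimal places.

37.239

After i distinct types are collected, each trial gives a new one with probability (12−i)/12, so the expected wait for the next new type is 12/(12−i).
E = 12/12 + 12/11 + 12/10 + 12/9 + 12/8 + 12/7 + 12/6 + 12/5 + 12/4 + 12/3 + 12/2 + 12/1 = 86021/2310 ≈ 37.239.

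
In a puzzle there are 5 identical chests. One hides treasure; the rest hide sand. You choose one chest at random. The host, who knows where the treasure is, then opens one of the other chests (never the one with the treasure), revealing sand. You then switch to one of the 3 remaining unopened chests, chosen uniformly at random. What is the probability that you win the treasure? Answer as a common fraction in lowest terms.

Your original chest holds the treasure with probability 1/5, so the other 4 collectively hold it with probability 4/5.
The host can always find an empty chest to open, so this doesn't change that 4/5; it is now spread over the 3 remaining unopened chests.
P(win by switching) = (4/5) · (1/3) = 4/15.

4/15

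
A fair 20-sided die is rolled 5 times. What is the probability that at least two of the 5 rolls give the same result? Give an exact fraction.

P(all 5 different) = 20/20 · 19/20 · ··· · 16/20 = 2907/5000.
P(at least two equal) = 1 − 2907/5000 = 2093/5000.

2093/5000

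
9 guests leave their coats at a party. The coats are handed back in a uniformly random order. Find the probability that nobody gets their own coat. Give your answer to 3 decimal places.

0.368

This is the derangement probability: permutations of 9 with no fixed point.
D(9) = 9! · (1 − 1/1! + 1/2! − ··· + (−1)^9/9!) = 133496.
P = 133496/362880 = 16687/45360 ≈ 0.368.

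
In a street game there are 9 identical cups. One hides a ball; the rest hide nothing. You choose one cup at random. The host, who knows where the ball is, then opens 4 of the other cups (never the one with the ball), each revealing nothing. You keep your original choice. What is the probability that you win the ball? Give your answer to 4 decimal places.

The host can always open 4 empty cups regardless of your choice, so the reveals give no information about your original cup.
P(win by staying) = 1/9 ≈ 0.1111.

0.1111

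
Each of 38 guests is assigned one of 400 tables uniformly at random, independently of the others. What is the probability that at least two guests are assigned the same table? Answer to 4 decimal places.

0.8372

It's easier to compute the probability that all 38 are distinct.
P(all distinct) = 400/400 · 399/400 · ··· · 363/400 ≈ 0.1628.
So the probability of at least one match is 1 − 0.1628 = 0.8372.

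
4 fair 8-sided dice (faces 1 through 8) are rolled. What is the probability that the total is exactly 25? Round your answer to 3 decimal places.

0.029

There are 8^4 = 4096 equally likely outcomes.
The number of ordered 4-tuples from {1,…,8} summing to 25 is 120.
P(sum = 25) = 120/4096 = 15/512 ≈ 0.029.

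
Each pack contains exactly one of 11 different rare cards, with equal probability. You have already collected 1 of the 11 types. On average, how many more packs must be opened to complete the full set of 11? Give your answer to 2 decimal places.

32.22

Starting from 1 distinct type, each trial gives a new one with probability (11−i)/11 when i types are held, so the wait for the next new type is 11/(11−i).
E = 11/10 + 11/9 + 11/8 + 11/7 + 11/6 + 11/5 + 11/4 + 11/3 + 11/2 + 11/1 = 81191/2520 ≈ 32.22.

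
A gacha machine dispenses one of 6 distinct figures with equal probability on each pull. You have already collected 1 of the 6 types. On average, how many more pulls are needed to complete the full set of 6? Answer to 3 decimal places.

Starting from 1 distinct type, each trial gives a new one with probability (6−i)/6 when i types are held, so the wait for the next new type is 6/(6−i).
E = 6/5 + 6/4 + 6/3 + 6/2 + 6/1 = 137/10 ≈ 13.700.

13.700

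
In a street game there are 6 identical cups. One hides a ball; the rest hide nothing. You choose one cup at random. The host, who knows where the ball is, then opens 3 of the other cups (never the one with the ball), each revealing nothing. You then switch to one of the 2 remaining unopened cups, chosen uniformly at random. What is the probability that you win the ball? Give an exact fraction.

5/12

Your original cup holds the ball with probability 1/6, so the other 5 collectively hold it with probability 5/6.
The host can always find 3 empty cups to open, so the reveals don't change that 5/6; it is now spread over the 2 remaining unopened cups.
P(win by switching) = (5/6) · (1/2) = 5/12.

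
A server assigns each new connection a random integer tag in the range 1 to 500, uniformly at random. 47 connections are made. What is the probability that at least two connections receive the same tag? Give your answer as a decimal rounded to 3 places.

It's easier to compute the probability that all 47 are distinct.
P(all distinct) = 500/500 · 499/500 · ··· · 454/500 ≈ 0.107.
So the probability of at least one match is 1 − 0.107 = 0.893.

0.893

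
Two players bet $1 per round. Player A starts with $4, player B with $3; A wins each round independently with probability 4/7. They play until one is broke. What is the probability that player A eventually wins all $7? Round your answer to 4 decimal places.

0.7889

Let r = q/p = (3/7)/(4/7) = 3/4. The recurrence P(i) = p·P(i+1) + q·P(i−1) with P(0)=0, P(7)=1 gives P(i) = (1 − r^i)/(1 − r^7).
P(4) = (1 − (3/4)^4) / (1 − (3/4)^7) = 11200/14197 ≈ 0.7889.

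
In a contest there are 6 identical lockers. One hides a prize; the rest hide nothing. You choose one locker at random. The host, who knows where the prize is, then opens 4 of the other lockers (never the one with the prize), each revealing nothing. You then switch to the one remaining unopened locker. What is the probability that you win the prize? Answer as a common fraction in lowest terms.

Your original locker holds the prize with probability 1/6, so the other 5 collectively hold it with probability 5/6.
The host can always find 4 empty lockers to open, so the reveals don't change that 5/6; it is now spread over the 1 remaining unopened locker.
P(win by switching) = (5/6) · (1/1) = 5/6.

5/6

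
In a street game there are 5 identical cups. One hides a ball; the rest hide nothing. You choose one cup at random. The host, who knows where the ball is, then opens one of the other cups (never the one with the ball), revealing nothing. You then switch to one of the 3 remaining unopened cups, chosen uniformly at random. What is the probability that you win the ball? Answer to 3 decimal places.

0.267

Your original cup holds the ball with probability 1/5, so the other 4 collectively hold it with probability 4/5.
The host can always find an empty cup to open, so this doesn't change that 4/5; it is now spread over the 3 remaining unopened cups.
P(win by switching) = (4/5) · (1/3) = 4/15 ≈ 0.267.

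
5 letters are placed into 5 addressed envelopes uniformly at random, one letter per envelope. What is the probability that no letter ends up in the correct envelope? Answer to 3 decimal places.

This is the derangement probability: permutations of 5 with no fixed point.
D(5) = 5! · (1 − 1/1! + 1/2! − ··· + (−1)^5/5!) = 44.
P = 44/120 = 11/30 ≈ 0.367.

0.367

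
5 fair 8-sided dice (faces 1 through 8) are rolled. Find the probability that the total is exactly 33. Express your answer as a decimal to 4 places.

0.0101

There are 8^5 = 32768 equally likely outcomes.
The number of ordered 5-tuples from {1,…,8} summing to 33 is 330.
P(sum = 33) = 330/32768 = 165/16384 ≈ 0.0101.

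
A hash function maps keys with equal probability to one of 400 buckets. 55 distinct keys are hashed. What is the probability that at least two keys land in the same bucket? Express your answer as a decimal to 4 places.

It's easier to compute the probability that all 55 are distinct.
P(all distinct) = 400/400 · 399/400 · ··· · 346/400 ≈ 0.0204.
So the probability of at least one match is 1 − 0.0204 = 0.9796.

0.9796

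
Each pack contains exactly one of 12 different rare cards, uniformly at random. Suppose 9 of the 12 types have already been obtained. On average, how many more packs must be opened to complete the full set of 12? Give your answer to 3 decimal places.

22.000

Starting from 9 distinct types, each trial gives a new one with probability (12−i)/12 when i types are held, so the wait for the next new type is 12/(12−i).
E = 12/3 + 12/2 + 12/1 = 22 ≈ 22.000.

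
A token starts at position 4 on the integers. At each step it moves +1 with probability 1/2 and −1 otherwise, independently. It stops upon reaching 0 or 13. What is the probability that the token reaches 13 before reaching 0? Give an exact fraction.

4/13

With a fair step, P(i) = ½P(i−1) + ½P(i+1) with P(0)=0, P(13)=1 has the linear solution P(i) = i/13.
P(4) = 4/13.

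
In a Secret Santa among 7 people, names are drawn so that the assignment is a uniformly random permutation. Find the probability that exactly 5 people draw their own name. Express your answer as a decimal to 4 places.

Choose which 5 of the 7 are fixed: C(7,5) = 21 ways.
The remaining 2 must have no fixed point: D(2) = 1.
P = 21·1/5040 = 1/240 ≈ 0.0042.

0.0042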